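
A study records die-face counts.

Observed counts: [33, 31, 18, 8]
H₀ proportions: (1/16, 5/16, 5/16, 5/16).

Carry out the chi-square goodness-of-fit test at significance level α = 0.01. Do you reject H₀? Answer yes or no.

reject H₀: yes

n = 90; E_i = n·p_i = [5.62, 28.12, 28.12, 28.12]
χ² = (33−5.62)²/5.62 + (31−28.12)²/28.12 + (18−28.12)²/28.12 + (8−28.12)²/28.12 = 151.5644
df = 3
p-value (upper-tail) = 0.00000
At α=0.01: p < α → reject H₀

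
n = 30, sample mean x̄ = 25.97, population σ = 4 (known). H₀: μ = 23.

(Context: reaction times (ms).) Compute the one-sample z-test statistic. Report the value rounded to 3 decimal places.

SE = σ/√n = 4/√30 = 0.7303
z = (x̄−μ₀)/SE = (25.97−23)/0.7303 = 4.0668

test statistic = 4.067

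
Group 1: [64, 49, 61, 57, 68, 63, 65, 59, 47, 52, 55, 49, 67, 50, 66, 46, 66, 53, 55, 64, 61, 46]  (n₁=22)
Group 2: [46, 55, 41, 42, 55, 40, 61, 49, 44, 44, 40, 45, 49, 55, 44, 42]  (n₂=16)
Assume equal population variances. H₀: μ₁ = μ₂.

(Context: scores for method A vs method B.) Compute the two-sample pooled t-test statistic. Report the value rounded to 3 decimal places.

test statistic = 4.489

x̄₁=57.409, s₁=7.500, n₁=22
x̄₂=47.000, s₂=6.387, n₂=16
s_p² = [21·7.500² + 15·6.387²]/36 = 49.8144
SE = √(s_p²·(1/22+1/16)) = 2.3190
t = (57.409−47.000)/2.3190 = 4.4886
df = 36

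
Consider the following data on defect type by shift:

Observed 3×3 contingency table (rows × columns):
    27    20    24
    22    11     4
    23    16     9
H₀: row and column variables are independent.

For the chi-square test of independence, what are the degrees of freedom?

degrees of freedom = 4

df = (r−1)(c−1) = (3−1)·(3−1) = 4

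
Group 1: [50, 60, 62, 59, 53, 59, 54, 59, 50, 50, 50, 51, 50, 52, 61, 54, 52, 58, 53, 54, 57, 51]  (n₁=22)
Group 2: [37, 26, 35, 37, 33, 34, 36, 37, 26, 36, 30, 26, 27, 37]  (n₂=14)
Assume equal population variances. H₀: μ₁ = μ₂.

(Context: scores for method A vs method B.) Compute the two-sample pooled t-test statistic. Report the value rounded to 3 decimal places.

test statistic = 14.867

x̄₁=54.500, s₁=4.091, n₁=22
x̄₂=32.643, s₂=4.618, n₂=14
s_p² = [21·4.091² + 13·4.618²]/34 = 18.4916
SE = √(s_p²·(1/22+1/14)) = 1.4702
t = (54.500−32.643)/1.4702 = 14.8672
df = 34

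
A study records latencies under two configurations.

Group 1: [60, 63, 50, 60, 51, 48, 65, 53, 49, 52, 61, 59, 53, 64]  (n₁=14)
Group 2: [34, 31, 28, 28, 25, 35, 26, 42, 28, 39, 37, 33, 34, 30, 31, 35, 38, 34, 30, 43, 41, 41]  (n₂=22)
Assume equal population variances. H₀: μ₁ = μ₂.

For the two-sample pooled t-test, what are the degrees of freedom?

df = n₁ + n₂ − 2 = 14 + 22 − 2 = 34

degrees of freedom = 34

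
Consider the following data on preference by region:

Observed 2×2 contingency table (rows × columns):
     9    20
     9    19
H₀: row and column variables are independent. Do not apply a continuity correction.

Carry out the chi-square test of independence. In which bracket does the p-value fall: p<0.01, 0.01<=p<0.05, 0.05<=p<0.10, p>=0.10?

Row totals [29, 28], col totals [18, 39], n=57
χ² = (9−9.16)²/9.16 + (20−19.84)²/19.84 + (9−8.84)²/8.84 + (19−19.16)²/19.16 = 0.0081
df = 1
p-value (upper-tail) = 0.92829
→ bracket: p>=0.10

p-value bracket: p>=0.10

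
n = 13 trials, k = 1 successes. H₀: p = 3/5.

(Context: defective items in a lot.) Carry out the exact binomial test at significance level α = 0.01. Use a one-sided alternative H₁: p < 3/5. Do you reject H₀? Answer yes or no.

reject H₀: yes

Exact binomial: n=13, k=1, p₀=3/5=0.6000
P(X≤1) from Σ C(n,i)·p₀^i·(1−p₀)^(n−i)
p-value (one-sided, H₁ less) = 0.00014
At α=0.01: p < α → reject H₀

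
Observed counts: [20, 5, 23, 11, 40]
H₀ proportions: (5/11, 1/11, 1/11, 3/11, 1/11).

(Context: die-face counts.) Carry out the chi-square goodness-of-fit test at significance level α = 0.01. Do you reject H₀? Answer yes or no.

n = 99; E_i = n·p_i = [45.00, 9.00, 9.00, 27.00, 9.00]
χ² = (20−45.00)²/45.00 + (5−9.00)²/9.00 + (23−9.00)²/9.00 + (11−27.00)²/27.00 + (40−9.00)²/9.00 = 153.7037
df = 4
p-value (upper-tail) = 0.00000
At α=0.01: p < α → reject H₀

reject H₀: yes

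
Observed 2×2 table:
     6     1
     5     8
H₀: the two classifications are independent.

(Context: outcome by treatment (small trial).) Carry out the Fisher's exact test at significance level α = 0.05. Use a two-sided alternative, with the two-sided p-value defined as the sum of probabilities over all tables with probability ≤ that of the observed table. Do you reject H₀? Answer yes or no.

Margins: r₁=7, r₂=13, c₁=11, c₂=9, n=20
p_obs = C(7,6)·C(13,5)/C(20,11); sum pmf over tables with pmf ≤ p_obs
p-value (two-sided) = 0.07028
At α=0.05: p ≥ α → fail to reject H₀

reject H₀: no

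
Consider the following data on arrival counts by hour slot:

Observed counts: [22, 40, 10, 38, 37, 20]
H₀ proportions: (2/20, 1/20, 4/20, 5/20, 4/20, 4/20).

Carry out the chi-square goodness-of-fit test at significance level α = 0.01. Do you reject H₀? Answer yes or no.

n = 167; E_i = n·p_i = [16.70, 8.35, 33.40, 41.75, 33.40, 33.40]
χ² = (22−16.70)²/16.70 + (40−8.35)²/8.35 + (10−33.40)²/33.40 + (38−41.75)²/41.75 + (37−33.40)²/33.40 + (20−33.40)²/33.40 = 144.1437
df = 5
p-value (upper-tail) = 0.00000
At α=0.01: p < α → reject H₀

reject H₀: yes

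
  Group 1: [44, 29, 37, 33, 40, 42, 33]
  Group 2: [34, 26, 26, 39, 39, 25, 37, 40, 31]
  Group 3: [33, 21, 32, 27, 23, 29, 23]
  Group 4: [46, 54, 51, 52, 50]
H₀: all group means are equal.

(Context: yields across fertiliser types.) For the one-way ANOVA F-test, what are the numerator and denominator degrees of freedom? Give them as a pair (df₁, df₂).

degrees of freedom = [3, 24]

k = 4 groups, N = 28 total
df = (k−1, N−k) = (4−1, 28−4) = (3, 24)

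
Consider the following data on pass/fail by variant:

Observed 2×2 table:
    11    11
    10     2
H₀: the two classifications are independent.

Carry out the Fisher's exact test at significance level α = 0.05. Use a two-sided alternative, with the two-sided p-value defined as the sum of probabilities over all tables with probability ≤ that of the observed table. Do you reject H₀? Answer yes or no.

reject H₀: no

Margins: r₁=22, r₂=12, c₁=21, c₂=13, n=34
p_obs = C(22,11)·C(12,10)/C(34,21); sum pmf over tables with pmf ≤ p_obs
p-value (two-sided) = 0.07496
At α=0.05: p ≥ α → fail to reject H₀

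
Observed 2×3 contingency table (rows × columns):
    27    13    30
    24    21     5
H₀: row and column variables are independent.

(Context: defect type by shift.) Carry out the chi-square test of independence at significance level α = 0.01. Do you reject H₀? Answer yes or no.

Row totals [70, 50], col totals [51, 34, 35], n=120
χ² = (27−29.75)²/29.75 + (13−19.83)²/19.83 + (30−20.42)²/20.42 + (24−21.25)²/21.25 + (21−14.17)²/14.17 + (5−14.58)²/14.58 = 17.0564
df = 2
p-value (upper-tail) = 0.00020
At α=0.01: p < α → reject H₀

reject H₀: yes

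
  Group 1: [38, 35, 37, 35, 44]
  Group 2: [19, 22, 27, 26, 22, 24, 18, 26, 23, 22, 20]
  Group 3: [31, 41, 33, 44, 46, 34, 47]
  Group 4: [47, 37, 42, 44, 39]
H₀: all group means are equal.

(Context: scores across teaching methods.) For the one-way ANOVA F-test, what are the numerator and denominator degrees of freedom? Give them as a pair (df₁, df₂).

degrees of freedom = [3, 24]

k = 4 groups, N = 28 total
df = (k−1, N−k) = (4−1, 28−4) = (3, 24)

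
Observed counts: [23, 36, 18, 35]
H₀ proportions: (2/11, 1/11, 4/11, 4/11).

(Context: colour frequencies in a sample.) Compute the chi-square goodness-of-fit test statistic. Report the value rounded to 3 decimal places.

n = 112; E_i = n·p_i = [20.36, 10.18, 40.73, 40.73]
χ² = (23−20.36)²/20.36 + (36−10.18)²/10.18 + (18−40.73)²/40.73 + (35−40.73)²/40.73 = 79.2969
df = 3

test statistic = 79.297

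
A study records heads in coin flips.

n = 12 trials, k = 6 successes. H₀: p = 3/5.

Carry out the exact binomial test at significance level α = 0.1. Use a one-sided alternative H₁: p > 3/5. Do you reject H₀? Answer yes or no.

Exact binomial: n=12, k=6, p₀=3/5=0.6000
P(X≥6) from Σ C(n,i)·p₀^i·(1−p₀)^(n−i)
p-value (one-sided, H₁ greater) = 0.84179
At α=0.1: p ≥ α → fail to reject H₀

reject H₀: no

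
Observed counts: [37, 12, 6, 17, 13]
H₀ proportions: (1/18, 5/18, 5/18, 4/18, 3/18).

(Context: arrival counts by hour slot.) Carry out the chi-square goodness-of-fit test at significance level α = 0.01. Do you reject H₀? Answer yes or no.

reject H₀: yes

n = 85; E_i = n·p_i = [4.72, 23.61, 23.61, 18.89, 14.17]
χ² = (37−4.72)²/4.72 + (12−23.61)²/23.61 + (6−23.61)²/23.61 + (17−18.89)²/18.89 + (13−14.17)²/14.17 = 239.7588
df = 4
p-value (upper-tail) = 0.00000
At α=0.01: p < α → reject H₀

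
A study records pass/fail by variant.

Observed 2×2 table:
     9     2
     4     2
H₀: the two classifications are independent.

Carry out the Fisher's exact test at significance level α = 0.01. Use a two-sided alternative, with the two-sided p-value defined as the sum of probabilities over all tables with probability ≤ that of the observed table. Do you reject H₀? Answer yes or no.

Margins: r₁=11, r₂=6, c₁=13, c₂=4, n=17
p_obs = C(11,9)·C(6,4)/C(17,13); sum pmf over tables with pmf ≤ p_obs
p-value (two-sided) = 0.58403
At α=0.01: p ≥ α → fail to reject H₀

reject H₀: no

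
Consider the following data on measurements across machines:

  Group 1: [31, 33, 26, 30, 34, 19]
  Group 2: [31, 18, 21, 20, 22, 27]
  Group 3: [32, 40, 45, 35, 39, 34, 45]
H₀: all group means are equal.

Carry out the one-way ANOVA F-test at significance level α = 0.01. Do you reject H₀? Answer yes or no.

reject H₀: yes

Group means [28.83, 23.17, 38.57], grand mean 30.632
SSB = Σnᵢ(x̄ᵢ−x̄)² = 795.040; SSW = ΣΣ(x−x̄ᵢ)² = 435.381
MSB = 795.040/2 = 397.5201; MSW = 435.381/16 = 27.2113
F = MSB/MSW = 14.6086
df = (2, 16)
p-value (upper-tail) = 0.00025
At α=0.01: p < α → reject H₀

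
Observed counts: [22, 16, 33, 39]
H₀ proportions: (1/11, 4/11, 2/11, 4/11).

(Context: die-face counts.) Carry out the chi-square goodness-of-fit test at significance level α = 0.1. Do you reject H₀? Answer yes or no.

reject H₀: yes

n = 110; E_i = n·p_i = [10.00, 40.00, 20.00, 40.00]
χ² = (22−10.00)²/10.00 + (16−40.00)²/40.00 + (33−20.00)²/20.00 + (39−40.00)²/40.00 = 37.2750
df = 3
p-value (upper-tail) = 0.00000
At α=0.1: p < α → reject H₀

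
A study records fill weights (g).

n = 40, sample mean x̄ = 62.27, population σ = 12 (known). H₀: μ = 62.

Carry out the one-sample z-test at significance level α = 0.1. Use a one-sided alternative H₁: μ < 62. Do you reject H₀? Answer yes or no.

SE = σ/√n = 12/√40 = 1.8974
z = (x̄−μ₀)/SE = (62.27−62)/1.8974 = 0.1423
p-value (one-sided, H₁ less) = 0.55658
At α=0.1: p ≥ α → fail to reject H₀

reject H₀: no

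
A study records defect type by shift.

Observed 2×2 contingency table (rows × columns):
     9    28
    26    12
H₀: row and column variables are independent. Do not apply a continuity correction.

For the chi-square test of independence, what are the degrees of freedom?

degrees of freedom = 1

df = (r−1)(c−1) = (2−1)·(2−1) = 1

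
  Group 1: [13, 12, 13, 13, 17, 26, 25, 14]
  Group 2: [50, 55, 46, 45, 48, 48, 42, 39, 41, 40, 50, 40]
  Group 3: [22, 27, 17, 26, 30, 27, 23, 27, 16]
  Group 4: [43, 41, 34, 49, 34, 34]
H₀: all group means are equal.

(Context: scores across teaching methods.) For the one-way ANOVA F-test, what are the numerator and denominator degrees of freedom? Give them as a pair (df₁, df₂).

k = 4 groups, N = 35 total
df = (k−1, N−k) = (4−1, 35−4) = (3, 31)

degrees of freedom = [3, 31]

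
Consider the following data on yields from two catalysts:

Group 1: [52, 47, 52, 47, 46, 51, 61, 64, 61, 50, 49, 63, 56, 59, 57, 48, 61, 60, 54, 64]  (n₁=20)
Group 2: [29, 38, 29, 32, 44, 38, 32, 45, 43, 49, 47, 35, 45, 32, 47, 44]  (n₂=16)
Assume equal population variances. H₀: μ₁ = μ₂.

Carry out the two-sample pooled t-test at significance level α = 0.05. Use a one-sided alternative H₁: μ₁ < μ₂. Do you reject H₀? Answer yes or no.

x̄₁=55.100, s₁=6.215, n₁=20
x̄₂=39.312, s₂=6.973, n₂=16
s_p² = [19·6.215² + 15·6.973²]/34 = 43.0364
SE = √(s_p²·(1/20+1/16)) = 2.2004
t = (55.100−39.312)/2.2004 = 7.1750
df = 34
p-value (one-sided, H₁ less) = 1.00000
At α=0.05: p ≥ α → fail to reject H₀

reject H₀: no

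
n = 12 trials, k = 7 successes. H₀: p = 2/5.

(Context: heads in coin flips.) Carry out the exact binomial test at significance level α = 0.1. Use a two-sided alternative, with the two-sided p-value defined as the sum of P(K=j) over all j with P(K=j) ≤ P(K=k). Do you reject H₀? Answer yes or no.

reject H₀: no

Exact binomial: n=12, k=7, p₀=2/5=0.4000
P(X=j) = C(n,j)·p₀^j·(1−p₀)^(n−j); p = Σ P(X=j) over j with P(X=j) ≤ P(X=7)
p-value (two-sided) = 0.24166
At α=0.1: p ≥ α → fail to reject H₀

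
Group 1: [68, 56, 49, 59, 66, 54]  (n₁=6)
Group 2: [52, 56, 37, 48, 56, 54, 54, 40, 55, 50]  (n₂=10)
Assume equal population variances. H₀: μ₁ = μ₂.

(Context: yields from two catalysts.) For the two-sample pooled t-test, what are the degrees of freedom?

df = n₁ + n₂ − 2 = 6 + 10 − 2 = 14

degrees of freedom = 14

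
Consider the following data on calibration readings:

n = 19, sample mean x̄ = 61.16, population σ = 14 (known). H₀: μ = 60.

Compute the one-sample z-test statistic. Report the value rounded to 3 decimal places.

test statistic = 0.361

SE = σ/√n = 14/√19 = 3.2118
z = (x̄−μ₀)/SE = (61.16−60)/3.2118 = 0.3612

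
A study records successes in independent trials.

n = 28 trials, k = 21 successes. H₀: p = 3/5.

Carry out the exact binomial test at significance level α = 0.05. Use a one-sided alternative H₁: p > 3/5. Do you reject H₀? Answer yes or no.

Exact binomial: n=28, k=21, p₀=3/5=0.6000
P(X≥21) from Σ C(n,i)·p₀^i·(1−p₀)^(n−i)
p-value (one-sided, H₁ greater) = 0.07401
At α=0.05: p ≥ α → fail to reject H₀

reject H₀: no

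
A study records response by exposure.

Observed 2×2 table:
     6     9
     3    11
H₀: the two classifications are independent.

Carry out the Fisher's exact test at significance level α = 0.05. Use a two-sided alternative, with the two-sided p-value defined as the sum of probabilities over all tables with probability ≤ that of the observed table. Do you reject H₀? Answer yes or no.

reject H₀: no

Margins: r₁=15, r₂=14, c₁=9, c₂=20, n=29
p_obs = C(15,6)·C(14,3)/C(29,9); sum pmf over tables with pmf ≤ p_obs
p-value (two-sided) = 0.42699
At α=0.05: p ≥ α → fail to reject H₀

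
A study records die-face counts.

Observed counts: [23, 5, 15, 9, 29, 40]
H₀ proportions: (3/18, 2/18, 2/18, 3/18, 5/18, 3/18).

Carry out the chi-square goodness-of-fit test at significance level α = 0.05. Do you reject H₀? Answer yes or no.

n = 121; E_i = n·p_i = [20.17, 13.44, 13.44, 20.17, 33.61, 20.17]
χ² = (23−20.17)²/20.17 + (5−13.44)²/13.44 + (15−13.44)²/13.44 + (9−20.17)²/20.17 + (29−33.61)²/33.61 + (40−20.17)²/20.17 = 32.2033
df = 5
p-value (upper-tail) = 0.00001
At α=0.05: p < α → reject H₀

reject H₀: yes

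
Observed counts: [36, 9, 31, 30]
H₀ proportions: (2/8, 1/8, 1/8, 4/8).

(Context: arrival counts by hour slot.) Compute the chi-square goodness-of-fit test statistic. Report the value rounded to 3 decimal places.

n = 106; E_i = n·p_i = [26.50, 13.25, 13.25, 53.00]
χ² = (36−26.50)²/26.50 + (9−13.25)²/13.25 + (31−13.25)²/13.25 + (30−53.00)²/53.00 = 38.5283
df = 3

test statistic = 38.528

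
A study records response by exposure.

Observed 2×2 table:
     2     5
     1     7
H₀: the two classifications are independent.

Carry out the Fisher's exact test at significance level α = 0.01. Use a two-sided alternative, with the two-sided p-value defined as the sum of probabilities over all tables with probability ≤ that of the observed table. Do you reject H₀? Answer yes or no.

Margins: r₁=7, r₂=8, c₁=3, c₂=12, n=15
p_obs = C(7,2)·C(8,1)/C(15,3); sum pmf over tables with pmf ≤ p_obs
p-value (two-sided) = 0.56923
At α=0.01: p ≥ α → fail to reject H₀

reject H₀: no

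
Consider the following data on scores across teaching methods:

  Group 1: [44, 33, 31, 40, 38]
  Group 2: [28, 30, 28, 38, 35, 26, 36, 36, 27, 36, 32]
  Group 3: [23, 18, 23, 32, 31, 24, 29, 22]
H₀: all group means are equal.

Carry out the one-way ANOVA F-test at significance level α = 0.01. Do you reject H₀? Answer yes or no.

reject H₀: yes

Group means [37.20, 32.00, 25.25], grand mean 30.833
SSB = Σnᵢ(x̄ᵢ−x̄)² = 467.033; SSW = ΣΣ(x−x̄ᵢ)² = 468.300
MSB = 467.033/2 = 233.5167; MSW = 468.300/21 = 22.3000
F = MSB/MSW = 10.4716
df = (2, 21)
p-value (upper-tail) = 0.00070
At α=0.01: p < α → reject H₀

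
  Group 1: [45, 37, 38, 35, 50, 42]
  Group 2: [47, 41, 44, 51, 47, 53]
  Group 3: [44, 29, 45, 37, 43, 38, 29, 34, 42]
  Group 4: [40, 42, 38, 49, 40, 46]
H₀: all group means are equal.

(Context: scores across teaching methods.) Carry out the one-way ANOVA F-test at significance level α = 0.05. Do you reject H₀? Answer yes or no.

Group means [41.17, 47.17, 37.89, 42.50], grand mean 41.704
SSB = Σnᵢ(x̄ᵢ−x̄)² = 315.574; SSW = ΣΣ(x−x̄ᵢ)² = 648.056
MSB = 315.574/3 = 105.1914; MSW = 648.056/23 = 28.1763
F = MSB/MSW = 3.7333
df = (3, 23)
p-value (upper-tail) = 0.02540
At α=0.05: p < α → reject H₀

reject H₀: yes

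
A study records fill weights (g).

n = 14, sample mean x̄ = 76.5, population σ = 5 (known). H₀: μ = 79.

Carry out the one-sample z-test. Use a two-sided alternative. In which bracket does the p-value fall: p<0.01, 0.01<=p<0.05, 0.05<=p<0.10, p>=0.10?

SE = σ/√n = 5/√14 = 1.3363
z = (x̄−μ₀)/SE = (76.5−79)/1.3363 = -1.8708
p-value (two-sided) = 0.06137
→ bracket: 0.05<=p<0.10

p-value bracket: 0.05<=p<0.10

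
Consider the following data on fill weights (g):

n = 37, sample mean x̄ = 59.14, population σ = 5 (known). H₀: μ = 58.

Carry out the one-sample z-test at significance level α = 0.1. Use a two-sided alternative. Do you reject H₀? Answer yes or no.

reject H₀: no

SE = σ/√n = 5/√37 = 0.8220
z = (x̄−μ₀)/SE = (59.14−58)/0.8220 = 1.3869
p-value (two-sided) = 0.16548
At α=0.1: p ≥ α → fail to reject H₀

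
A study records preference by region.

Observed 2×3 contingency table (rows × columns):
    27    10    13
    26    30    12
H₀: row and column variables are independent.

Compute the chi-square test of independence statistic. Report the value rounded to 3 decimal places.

test statistic = 7.487

Row totals [50, 68], col totals [53, 40, 25], n=118
χ² = (27−22.46)²/22.46 + (10−16.95)²/16.95 + (13−10.59)²/10.59 + (26−30.54)²/30.54 + (30−23.05)²/23.05 + (12−14.41)²/14.41 = 7.4873
df = 2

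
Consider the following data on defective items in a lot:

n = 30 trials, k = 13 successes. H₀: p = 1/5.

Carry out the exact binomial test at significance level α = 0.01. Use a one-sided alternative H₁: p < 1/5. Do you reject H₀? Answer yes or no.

Exact binomial: n=30, k=13, p₀=1/5=0.2000
P(X≤13) from Σ C(n,i)·p₀^i·(1−p₀)^(n−i)
p-value (one-sided, H₁ less) = 0.99910
At α=0.01: p ≥ α → fail to reject H₀

reject H₀: no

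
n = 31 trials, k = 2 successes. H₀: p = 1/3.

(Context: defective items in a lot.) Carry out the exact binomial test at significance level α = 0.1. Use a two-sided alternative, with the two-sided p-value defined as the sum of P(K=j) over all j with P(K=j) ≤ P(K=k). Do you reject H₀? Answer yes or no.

reject H₀: yes

Exact binomial: n=31, k=2, p₀=1/3=0.3333
P(X=j) = C(n,j)·p₀^j·(1−p₀)^(n−j); p = Σ P(X=j) over j with P(X=j) ≤ P(X=2)
p-value (two-sided) = 0.00084
At α=0.1: p < α → reject H₀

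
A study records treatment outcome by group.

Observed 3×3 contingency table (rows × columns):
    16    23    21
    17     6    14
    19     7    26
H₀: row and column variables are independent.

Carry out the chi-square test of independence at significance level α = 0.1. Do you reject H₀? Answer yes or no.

Row totals [60, 37, 52], col totals [52, 36, 61], n=149
χ² = (16−20.94)²/20.94 + (23−14.50)²/14.50 + (21−24.56)²/24.56 + (17−12.91)²/12.91 + (6−8.94)²/8.94 + (14−15.15)²/15.15 + (19−18.15)²/18.15 + (7−12.56)²/12.56 + (26−21.29)²/21.29 = 12.5640
df = 4
p-value (upper-tail) = 0.01361
At α=0.1: p < α → reject H₀

reject H₀: yes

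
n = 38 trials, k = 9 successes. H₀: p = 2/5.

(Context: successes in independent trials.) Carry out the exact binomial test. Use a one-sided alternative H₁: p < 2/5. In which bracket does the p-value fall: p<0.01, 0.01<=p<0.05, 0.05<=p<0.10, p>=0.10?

p-value bracket: 0.01<=p<0.05

Exact binomial: n=38, k=9, p₀=2/5=0.4000
P(X≤9) from Σ C(n,i)·p₀^i·(1−p₀)^(n−i)
p-value (one-sided, H₁ less) = 0.02678
→ bracket: 0.01<=p<0.05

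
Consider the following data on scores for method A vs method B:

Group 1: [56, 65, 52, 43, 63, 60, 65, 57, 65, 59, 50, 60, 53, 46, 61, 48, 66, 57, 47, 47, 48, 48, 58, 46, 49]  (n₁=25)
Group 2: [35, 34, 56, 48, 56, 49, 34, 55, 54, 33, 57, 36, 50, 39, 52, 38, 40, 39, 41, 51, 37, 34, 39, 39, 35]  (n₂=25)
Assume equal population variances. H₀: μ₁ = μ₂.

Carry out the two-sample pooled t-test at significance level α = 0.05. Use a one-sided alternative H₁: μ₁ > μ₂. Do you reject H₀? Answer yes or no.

x̄₁=54.760, s₁=7.242, n₁=25
x̄₂=43.240, s₂=8.442, n₂=25
s_p² = [24·7.242² + 24·8.442²]/48 = 61.8567
SE = √(s_p²·(1/25+1/25)) = 2.2245
t = (54.760−43.240)/2.2245 = 5.1786
df = 48
p-value (one-sided, H₁ greater) = 0.00000
At α=0.05: p < α → reject H₀

reject H₀: yes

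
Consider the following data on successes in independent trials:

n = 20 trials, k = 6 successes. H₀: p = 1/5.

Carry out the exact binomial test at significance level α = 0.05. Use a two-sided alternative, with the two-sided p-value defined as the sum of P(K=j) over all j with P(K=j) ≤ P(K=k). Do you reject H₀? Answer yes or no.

Exact binomial: n=20, k=6, p₀=1/5=0.2000
P(X=j) = C(n,j)·p₀^j·(1−p₀)^(n−j); p = Σ P(X=j) over j with P(X=j) ≤ P(X=6)
p-value (two-sided) = 0.26497
At α=0.05: p ≥ α → fail to reject H₀

reject H₀: no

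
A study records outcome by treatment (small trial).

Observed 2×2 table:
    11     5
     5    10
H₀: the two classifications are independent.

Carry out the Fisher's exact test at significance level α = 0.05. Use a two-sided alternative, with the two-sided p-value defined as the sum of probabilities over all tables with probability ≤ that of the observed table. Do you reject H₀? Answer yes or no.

Margins: r₁=16, r₂=15, c₁=16, c₂=15, n=31
p_obs = C(16,11)·C(15,5)/C(31,16); sum pmf over tables with pmf ≤ p_obs
p-value (two-sided) = 0.07560
At α=0.05: p ≥ α → fail to reject H₀

reject H₀: no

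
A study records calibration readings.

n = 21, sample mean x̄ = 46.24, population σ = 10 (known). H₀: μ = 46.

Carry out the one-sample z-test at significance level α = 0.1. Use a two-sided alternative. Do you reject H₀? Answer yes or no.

SE = σ/√n = 10/√21 = 2.1822
z = (x̄−μ₀)/SE = (46.24−46)/2.1822 = 0.1100
p-value (two-sided) = 0.91242
At α=0.1: p ≥ α → fail to reject H₀

reject H₀: no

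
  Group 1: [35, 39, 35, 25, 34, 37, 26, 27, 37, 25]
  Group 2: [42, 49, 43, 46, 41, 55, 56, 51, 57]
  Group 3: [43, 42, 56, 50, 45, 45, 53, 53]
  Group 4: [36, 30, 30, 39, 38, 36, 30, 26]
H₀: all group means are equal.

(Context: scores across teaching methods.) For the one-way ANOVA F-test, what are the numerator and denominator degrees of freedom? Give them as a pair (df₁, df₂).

degrees of freedom = [3, 31]

k = 4 groups, N = 35 total
df = (k−1, N−k) = (4−1, 35−4) = (3, 31)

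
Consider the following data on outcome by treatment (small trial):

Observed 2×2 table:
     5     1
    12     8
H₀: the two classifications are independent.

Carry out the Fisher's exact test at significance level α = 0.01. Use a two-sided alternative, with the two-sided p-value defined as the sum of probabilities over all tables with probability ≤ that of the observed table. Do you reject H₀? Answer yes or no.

Margins: r₁=6, r₂=20, c₁=17, c₂=9, n=26
p_obs = C(6,5)·C(20,12)/C(26,17); sum pmf over tables with pmf ≤ p_obs
p-value (two-sided) = 0.37975
At α=0.01: p ≥ α → fail to reject H₀

reject H₀: no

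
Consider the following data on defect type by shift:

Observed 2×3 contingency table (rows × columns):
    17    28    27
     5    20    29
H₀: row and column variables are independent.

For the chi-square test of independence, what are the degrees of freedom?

degrees of freedom = 2

df = (r−1)(c−1) = (2−1)·(3−1) = 2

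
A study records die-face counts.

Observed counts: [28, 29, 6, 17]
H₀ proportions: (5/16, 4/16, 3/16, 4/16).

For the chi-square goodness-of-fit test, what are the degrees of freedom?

df = k − 1 = 4 − 1 = 3

degrees of freedom = 3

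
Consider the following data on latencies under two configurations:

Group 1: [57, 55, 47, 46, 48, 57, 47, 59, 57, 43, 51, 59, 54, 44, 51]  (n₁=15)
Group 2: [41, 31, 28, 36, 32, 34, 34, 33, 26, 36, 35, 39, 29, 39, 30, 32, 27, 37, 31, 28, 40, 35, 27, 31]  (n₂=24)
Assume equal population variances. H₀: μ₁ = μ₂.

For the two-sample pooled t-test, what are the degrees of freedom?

df = n₁ + n₂ − 2 = 15 + 24 − 2 = 37

degrees of freedom = 37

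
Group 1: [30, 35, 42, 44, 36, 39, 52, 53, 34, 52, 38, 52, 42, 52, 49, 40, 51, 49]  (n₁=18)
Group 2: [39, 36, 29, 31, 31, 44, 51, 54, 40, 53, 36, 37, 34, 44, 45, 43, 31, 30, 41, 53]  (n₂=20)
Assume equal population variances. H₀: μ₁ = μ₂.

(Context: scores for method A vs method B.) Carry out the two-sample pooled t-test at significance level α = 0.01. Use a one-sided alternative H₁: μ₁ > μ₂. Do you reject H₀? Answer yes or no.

reject H₀: no

x̄₁=43.889, s₁=7.522, n₁=18
x̄₂=40.100, s₂=8.156, n₂=20
s_p² = [17·7.522² + 19·8.156²]/36 = 61.8216
SE = √(s_p²·(1/18+1/20)) = 2.5545
t = (43.889−40.100)/2.5545 = 1.4832
df = 36
p-value (one-sided, H₁ greater) = 0.07336
At α=0.01: p ≥ α → fail to reject H₀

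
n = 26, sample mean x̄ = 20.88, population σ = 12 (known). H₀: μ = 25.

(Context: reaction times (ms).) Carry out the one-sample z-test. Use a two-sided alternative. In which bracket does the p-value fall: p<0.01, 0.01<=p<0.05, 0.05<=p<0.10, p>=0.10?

SE = σ/√n = 12/√26 = 2.3534
z = (x̄−μ₀)/SE = (20.88−25)/2.3534 = -1.7507
p-value (two-sided) = 0.08000
→ bracket: 0.05<=p<0.10

p-value bracket: 0.05<=p<0.10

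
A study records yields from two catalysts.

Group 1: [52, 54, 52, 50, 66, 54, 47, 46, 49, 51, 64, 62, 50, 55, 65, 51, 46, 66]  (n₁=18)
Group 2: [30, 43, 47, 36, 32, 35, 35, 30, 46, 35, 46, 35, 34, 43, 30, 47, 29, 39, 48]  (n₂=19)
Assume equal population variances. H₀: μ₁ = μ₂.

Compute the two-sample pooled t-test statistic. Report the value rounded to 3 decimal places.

test statistic = 7.359

x̄₁=54.444, s₁=6.989, n₁=18
x̄₂=37.895, s₂=6.691, n₂=19
s_p² = [17·6.989² + 18·6.691²]/35 = 46.7495
SE = √(s_p²·(1/18+1/19)) = 2.2489
t = (54.444−37.895)/2.2489 = 7.3589
df = 35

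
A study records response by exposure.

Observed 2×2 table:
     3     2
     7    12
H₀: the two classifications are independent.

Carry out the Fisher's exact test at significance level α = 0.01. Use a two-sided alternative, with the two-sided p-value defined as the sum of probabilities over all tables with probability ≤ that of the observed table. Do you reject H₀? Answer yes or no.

Margins: r₁=5, r₂=19, c₁=10, c₂=14, n=24
p_obs = C(5,3)·C(19,7)/C(24,10); sum pmf over tables with pmf ≤ p_obs
p-value (two-sided) = 0.61462
At α=0.01: p ≥ α → fail to reject H₀

reject H₀: no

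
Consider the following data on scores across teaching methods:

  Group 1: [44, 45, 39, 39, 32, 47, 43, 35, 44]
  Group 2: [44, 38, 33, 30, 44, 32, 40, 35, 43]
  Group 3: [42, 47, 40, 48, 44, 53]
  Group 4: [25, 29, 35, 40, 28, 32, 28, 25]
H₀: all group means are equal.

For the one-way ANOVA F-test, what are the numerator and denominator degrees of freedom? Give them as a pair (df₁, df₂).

k = 4 groups, N = 32 total
df = (k−1, N−k) = (4−1, 32−4) = (3, 28)

degrees of freedom = [3, 28]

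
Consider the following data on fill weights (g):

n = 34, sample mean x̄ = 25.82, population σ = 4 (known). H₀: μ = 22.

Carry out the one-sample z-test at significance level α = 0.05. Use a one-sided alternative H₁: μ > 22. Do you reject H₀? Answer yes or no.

SE = σ/√n = 4/√34 = 0.6860
z = (x̄−μ₀)/SE = (25.82−22)/0.6860 = 5.5686
p-value (one-sided, H₁ greater) = 0.00000
At α=0.05: p < α → reject H₀

reject H₀: yes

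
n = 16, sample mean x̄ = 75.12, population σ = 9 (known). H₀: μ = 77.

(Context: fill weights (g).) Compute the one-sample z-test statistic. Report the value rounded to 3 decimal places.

SE = σ/√n = 9/√16 = 2.2500
z = (x̄−μ₀)/SE = (75.12−77)/2.2500 = -0.8356

test statistic = -0.836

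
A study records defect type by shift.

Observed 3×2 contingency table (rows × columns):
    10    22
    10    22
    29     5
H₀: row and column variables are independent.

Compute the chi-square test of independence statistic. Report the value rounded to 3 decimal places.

test statistic = 25.941

Row totals [32, 32, 34], col totals [49, 49], n=98
χ² = (10−16.00)²/16.00 + (22−16.00)²/16.00 + (10−16.00)²/16.00 + (22−16.00)²/16.00 + (29−17.00)²/17.00 + (5−17.00)²/17.00 = 25.9412
df = 2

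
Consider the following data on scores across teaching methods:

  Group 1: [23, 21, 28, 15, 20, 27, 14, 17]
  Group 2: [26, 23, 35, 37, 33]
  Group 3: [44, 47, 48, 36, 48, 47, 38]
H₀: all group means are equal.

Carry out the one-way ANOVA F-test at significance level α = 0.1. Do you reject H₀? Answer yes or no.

reject H₀: yes

Group means [20.62, 30.80, 44.00], grand mean 31.350
SSB = Σnᵢ(x̄ᵢ−x̄)² = 2041.875; SSW = ΣΣ(x−x̄ᵢ)² = 484.675
MSB = 2041.875/2 = 1020.9375; MSW = 484.675/17 = 28.5103
F = MSB/MSW = 35.8094
df = (2, 17)
p-value (upper-tail) = 0.00000
At α=0.1: p < α → reject H₀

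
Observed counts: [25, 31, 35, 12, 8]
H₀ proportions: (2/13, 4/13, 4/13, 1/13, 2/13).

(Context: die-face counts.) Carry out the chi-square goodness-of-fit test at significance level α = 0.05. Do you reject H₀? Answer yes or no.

n = 111; E_i = n·p_i = [17.08, 34.15, 34.15, 8.54, 17.08]
χ² = (25−17.08)²/17.08 + (31−34.15)²/34.15 + (35−34.15)²/34.15 + (12−8.54)²/8.54 + (8−17.08)²/17.08 = 10.2162
df = 4
p-value (upper-tail) = 0.03694
At α=0.05: p < α → reject H₀

reject H₀: yes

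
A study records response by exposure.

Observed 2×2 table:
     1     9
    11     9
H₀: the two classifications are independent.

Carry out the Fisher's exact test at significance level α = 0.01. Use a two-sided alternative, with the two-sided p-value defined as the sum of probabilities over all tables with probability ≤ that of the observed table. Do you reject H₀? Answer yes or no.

Margins: r₁=10, r₂=20, c₁=12, c₂=18, n=30
p_obs = C(10,1)·C(20,11)/C(30,12); sum pmf over tables with pmf ≤ p_obs
p-value (two-sided) = 0.02353
At α=0.01: p ≥ α → fail to reject H₀

reject H₀: no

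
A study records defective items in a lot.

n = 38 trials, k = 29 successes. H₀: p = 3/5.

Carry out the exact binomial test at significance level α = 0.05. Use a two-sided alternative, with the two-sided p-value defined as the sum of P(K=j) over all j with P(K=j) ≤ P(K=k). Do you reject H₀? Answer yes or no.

Exact binomial: n=38, k=29, p₀=3/5=0.6000
P(X=j) = C(n,j)·p₀^j·(1−p₀)^(n−j); p = Σ P(X=j) over j with P(X=j) ≤ P(X=29)
p-value (two-sided) = 0.04624
At α=0.05: p < α → reject H₀

reject H₀: yes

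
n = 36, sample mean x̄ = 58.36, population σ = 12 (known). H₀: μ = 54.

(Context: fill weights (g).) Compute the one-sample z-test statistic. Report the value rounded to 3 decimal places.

test statistic = 2.180

SE = σ/√n = 12/√36 = 2.0000
z = (x̄−μ₀)/SE = (58.36−54)/2.0000 = 2.1800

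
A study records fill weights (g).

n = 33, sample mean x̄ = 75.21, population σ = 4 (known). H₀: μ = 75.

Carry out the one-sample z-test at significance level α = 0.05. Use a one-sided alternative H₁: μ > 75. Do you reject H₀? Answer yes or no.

SE = σ/√n = 4/√33 = 0.6963
z = (x̄−μ₀)/SE = (75.21−75)/0.6963 = 0.3016
p-value (one-sided, H₁ greater) = 0.38148
At α=0.05: p ≥ α → fail to reject H₀

reject H₀: no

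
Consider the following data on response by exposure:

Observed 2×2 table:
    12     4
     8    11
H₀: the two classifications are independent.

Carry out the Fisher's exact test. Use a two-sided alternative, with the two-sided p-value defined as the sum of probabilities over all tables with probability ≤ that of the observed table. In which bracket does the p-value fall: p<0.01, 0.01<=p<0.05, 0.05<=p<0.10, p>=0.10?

Margins: r₁=16, r₂=19, c₁=20, c₂=15, n=35
p_obs = C(16,12)·C(19,8)/C(35,20); sum pmf over tables with pmf ≤ p_obs
p-value (two-sided) = 0.08656
→ bracket: 0.05<=p<0.10

p-value bracket: 0.05<=p<0.10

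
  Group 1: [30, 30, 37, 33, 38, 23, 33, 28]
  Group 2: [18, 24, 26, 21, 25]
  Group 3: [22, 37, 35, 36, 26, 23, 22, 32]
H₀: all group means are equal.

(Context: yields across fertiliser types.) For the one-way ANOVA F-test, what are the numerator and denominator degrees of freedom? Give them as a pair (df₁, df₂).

k = 3 groups, N = 21 total
df = (k−1, N−k) = (3−1, 21−3) = (2, 18)

degrees of freedom = [2, 18]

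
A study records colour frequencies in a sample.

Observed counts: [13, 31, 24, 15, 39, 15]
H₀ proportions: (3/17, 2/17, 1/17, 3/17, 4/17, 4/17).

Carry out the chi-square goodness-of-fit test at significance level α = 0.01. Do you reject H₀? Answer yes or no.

n = 137; E_i = n·p_i = [24.18, 16.12, 8.06, 24.18, 32.24, 32.24]
χ² = (13−24.18)²/24.18 + (31−16.12)²/16.12 + (24−8.06)²/8.06 + (15−24.18)²/24.18 + (39−32.24)²/32.24 + (15−32.24)²/32.24 = 64.5596
df = 5
p-value (upper-tail) = 0.00000
At α=0.01: p < α → reject H₀

reject H₀: yes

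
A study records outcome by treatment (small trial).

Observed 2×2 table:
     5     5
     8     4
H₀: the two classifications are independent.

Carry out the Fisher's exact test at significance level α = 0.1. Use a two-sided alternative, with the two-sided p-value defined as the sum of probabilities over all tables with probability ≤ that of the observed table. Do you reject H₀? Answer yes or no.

Margins: r₁=10, r₂=12, c₁=13, c₂=9, n=22
p_obs = C(10,5)·C(12,8)/C(22,13); sum pmf over tables with pmf ≤ p_obs
p-value (two-sided) = 0.66563
At α=0.1: p ≥ α → fail to reject H₀

reject H₀: no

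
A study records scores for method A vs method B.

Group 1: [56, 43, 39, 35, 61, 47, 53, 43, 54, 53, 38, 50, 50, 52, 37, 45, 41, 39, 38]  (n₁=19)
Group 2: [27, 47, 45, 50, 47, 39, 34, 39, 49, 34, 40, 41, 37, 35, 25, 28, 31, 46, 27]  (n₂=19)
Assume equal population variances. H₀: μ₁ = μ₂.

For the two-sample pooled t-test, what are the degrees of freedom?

degrees of freedom = 36

df = n₁ + n₂ − 2 = 19 + 19 − 2 = 36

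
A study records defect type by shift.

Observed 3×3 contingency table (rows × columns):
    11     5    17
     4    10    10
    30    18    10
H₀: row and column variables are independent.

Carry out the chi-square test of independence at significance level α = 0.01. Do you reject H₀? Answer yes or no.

reject H₀: yes

Row totals [33, 24, 58], col totals [45, 33, 37], n=115
χ² = (11−12.91)²/12.91 + (5−9.47)²/9.47 + (17−10.62)²/10.62 + (4−9.39)²/9.39 + (10−6.89)²/6.89 + (10−7.72)²/7.72 + (30−22.70)²/22.70 + (18−16.64)²/16.64 + (10−18.66)²/18.66 = 17.8853
df = 4
p-value (upper-tail) = 0.00130
At α=0.01: p < α → reject H₀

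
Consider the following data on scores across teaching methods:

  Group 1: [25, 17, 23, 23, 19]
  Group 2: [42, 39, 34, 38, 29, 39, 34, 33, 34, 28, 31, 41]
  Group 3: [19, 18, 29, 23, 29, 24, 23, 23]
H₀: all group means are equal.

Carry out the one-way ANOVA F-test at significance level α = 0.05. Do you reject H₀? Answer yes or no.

Group means [21.40, 35.17, 23.50], grand mean 28.680
SSB = Σnᵢ(x̄ᵢ−x̄)² = 984.573; SSW = ΣΣ(x−x̄ᵢ)² = 388.867
MSB = 984.573/2 = 492.2867; MSW = 388.867/22 = 17.6758
F = MSB/MSW = 27.8510
df = (2, 22)
p-value (upper-tail) = 0.00000
At α=0.05: p < α → reject H₀

reject H₀: yes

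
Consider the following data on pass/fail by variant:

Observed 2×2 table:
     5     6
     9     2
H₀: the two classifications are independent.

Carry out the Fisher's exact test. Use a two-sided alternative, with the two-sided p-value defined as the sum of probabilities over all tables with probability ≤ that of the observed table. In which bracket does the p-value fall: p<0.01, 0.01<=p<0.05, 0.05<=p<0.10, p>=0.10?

p-value bracket: p>=0.10

Margins: r₁=11, r₂=11, c₁=14, c₂=8, n=22
p_obs = C(11,5)·C(11,9)/C(22,14); sum pmf over tables with pmf ≤ p_obs
p-value (two-sided) = 0.18266
→ bracket: p>=0.10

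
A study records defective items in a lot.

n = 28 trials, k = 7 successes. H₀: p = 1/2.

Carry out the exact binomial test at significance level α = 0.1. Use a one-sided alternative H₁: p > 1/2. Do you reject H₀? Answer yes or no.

Exact binomial: n=28, k=7, p₀=1/2=0.5000
P(X≥7) from Σ C(n,i)·p₀^i·(1−p₀)^(n−i)
p-value (one-sided, H₁ greater) = 0.99814
At α=0.1: p ≥ α → fail to reject H₀

reject H₀: no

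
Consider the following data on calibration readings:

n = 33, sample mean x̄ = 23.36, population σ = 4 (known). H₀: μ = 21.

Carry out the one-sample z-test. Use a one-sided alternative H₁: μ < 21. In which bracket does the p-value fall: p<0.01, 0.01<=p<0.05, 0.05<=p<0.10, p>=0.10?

p-value bracket: p>=0.10

SE = σ/√n = 4/√33 = 0.6963
z = (x̄−μ₀)/SE = (23.36−21)/0.6963 = 3.3893
p-value (one-sided, H₁ less) = 0.99965
→ bracket: p>=0.10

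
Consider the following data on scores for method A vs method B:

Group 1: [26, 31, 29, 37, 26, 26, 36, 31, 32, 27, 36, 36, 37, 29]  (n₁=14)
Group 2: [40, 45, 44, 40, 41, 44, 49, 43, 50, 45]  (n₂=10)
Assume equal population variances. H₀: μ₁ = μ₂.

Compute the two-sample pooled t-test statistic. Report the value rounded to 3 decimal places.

x̄₁=31.357, s₁=4.343, n₁=14
x̄₂=44.100, s₂=3.414, n₂=10
s_p² = [13·4.343² + 9·3.414²]/22 = 15.9143
SE = √(s_p²·(1/14+1/10)) = 1.6517
t = (31.357−44.100)/1.6517 = -7.7149
df = 22

test statistic = -7.715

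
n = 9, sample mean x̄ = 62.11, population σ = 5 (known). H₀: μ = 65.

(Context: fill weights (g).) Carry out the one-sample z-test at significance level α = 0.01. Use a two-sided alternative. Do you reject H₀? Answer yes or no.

SE = σ/√n = 5/√9 = 1.6667
z = (x̄−μ₀)/SE = (62.11−65)/1.6667 = -1.7340
p-value (two-sided) = 0.08292
At α=0.01: p ≥ α → fail to reject H₀

reject H₀: no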